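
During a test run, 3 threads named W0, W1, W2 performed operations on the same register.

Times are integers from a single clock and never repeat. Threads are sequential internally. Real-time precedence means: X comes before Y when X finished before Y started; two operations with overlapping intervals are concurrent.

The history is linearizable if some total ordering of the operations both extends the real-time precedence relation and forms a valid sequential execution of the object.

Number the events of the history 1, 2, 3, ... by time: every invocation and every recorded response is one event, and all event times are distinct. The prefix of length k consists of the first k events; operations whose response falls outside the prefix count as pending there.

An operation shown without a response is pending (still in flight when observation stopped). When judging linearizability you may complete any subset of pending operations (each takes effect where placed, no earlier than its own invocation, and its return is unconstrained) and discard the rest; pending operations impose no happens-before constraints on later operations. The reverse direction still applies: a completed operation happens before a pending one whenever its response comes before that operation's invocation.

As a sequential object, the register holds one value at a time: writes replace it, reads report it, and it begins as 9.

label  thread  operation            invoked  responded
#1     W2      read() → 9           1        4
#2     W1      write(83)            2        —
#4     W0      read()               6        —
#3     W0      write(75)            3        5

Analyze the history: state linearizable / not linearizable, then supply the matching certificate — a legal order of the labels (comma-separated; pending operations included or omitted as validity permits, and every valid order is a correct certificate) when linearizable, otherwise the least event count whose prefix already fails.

linearizable — witness: #1, #2, #3

after step 1 (#1 read() → 9): value 9
after step 2 (#2 write(83) (pending, included)): value 83
after step 3 (#3 write(75)): value 75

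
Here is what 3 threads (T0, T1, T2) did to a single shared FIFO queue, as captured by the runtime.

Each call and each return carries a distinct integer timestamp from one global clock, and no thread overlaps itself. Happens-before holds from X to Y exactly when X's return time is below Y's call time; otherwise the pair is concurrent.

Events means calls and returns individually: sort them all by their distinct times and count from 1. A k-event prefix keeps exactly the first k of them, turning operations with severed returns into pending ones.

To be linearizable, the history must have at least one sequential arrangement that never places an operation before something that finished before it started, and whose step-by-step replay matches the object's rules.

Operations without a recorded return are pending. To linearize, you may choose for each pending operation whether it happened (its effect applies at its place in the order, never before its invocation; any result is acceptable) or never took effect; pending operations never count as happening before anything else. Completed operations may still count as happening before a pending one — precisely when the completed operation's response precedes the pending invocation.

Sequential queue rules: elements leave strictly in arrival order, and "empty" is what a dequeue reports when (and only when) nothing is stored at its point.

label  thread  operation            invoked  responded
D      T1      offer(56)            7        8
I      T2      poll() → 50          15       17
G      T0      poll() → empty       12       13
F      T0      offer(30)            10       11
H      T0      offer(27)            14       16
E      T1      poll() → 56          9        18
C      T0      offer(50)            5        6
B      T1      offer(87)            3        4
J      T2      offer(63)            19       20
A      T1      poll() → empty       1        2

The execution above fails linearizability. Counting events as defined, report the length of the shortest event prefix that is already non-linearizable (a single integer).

events 1..12 are linearizable; a witness order is A, B, C, D, E, F:
step 1: A poll() → empty — queue <>
step 2: B offer(87) — queue <87>
step 3: C offer(50) — queue <87,50>
step 4: D offer(56) — queue <87,50,56>
step 5: E poll() (pending, included) — queue <50,56>
step 6: F offer(30) — queue <50,56,30>
once event 13 joins (G's response, time 13), exhaustive search finds no witness
no completion choice of the 1 pending operation (E) rescues it — every subset was tried
for example A, B, C, D, F, G (pending dropped) fails at step 6: G poll() → empty is not legal there

13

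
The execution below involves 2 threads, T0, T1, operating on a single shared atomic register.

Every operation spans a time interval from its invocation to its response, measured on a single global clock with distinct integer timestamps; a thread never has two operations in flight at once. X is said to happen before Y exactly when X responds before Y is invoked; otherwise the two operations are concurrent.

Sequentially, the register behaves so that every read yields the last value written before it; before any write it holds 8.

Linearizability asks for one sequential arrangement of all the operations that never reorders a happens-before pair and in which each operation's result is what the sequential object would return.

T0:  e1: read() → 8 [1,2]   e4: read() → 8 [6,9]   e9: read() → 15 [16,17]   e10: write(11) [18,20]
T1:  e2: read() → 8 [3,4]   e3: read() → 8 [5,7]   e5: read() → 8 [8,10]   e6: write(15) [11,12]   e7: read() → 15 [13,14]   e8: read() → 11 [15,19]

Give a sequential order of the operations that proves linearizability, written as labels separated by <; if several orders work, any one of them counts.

step 1: e1 read() → 8 — value 8
step 2: e2 read() → 8 — value 8
step 3: e3 read() → 8 — value 8
step 4: e4 read() → 8 — value 8
step 5: e5 read() → 8 — value 8
step 6: e6 write(15) — value 15
step 7: e7 read() → 15 — value 15
step 8: e9 read() → 15 — value 15
step 9: e10 write(11) — value 11
step 10: e8 read() → 11 — value 11

e1 < e2 < e3 < e4 < e5 < e6 < e7 < e9 < e10 < e8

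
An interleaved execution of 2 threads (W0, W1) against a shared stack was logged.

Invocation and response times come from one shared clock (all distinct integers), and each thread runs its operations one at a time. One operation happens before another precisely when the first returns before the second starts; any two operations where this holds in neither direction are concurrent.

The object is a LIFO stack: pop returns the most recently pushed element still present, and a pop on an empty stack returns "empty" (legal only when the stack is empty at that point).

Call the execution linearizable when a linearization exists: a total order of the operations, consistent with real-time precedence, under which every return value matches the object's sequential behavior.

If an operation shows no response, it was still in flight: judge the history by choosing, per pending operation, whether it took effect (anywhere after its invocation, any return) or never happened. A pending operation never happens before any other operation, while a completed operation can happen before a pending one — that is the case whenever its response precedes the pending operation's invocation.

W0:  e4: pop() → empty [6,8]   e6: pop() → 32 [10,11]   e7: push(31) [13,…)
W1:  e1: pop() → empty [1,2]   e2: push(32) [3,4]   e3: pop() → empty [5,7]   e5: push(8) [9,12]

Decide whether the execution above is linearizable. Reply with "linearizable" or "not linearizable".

not linearizable

the violation lands at event 8, e4's response at time 8: events 1..7 linearize, events 1..8 do not
every one of the 2 real-time-consistent orders over 4 completed stack ops fails the sequential spec
take e1, e2, e3, e4: step 3 already fails, because e3 pop() → empty cannot occur there
take e1, e2, e4, e3: step 3 already fails, because e4 pop() → empty cannot occur there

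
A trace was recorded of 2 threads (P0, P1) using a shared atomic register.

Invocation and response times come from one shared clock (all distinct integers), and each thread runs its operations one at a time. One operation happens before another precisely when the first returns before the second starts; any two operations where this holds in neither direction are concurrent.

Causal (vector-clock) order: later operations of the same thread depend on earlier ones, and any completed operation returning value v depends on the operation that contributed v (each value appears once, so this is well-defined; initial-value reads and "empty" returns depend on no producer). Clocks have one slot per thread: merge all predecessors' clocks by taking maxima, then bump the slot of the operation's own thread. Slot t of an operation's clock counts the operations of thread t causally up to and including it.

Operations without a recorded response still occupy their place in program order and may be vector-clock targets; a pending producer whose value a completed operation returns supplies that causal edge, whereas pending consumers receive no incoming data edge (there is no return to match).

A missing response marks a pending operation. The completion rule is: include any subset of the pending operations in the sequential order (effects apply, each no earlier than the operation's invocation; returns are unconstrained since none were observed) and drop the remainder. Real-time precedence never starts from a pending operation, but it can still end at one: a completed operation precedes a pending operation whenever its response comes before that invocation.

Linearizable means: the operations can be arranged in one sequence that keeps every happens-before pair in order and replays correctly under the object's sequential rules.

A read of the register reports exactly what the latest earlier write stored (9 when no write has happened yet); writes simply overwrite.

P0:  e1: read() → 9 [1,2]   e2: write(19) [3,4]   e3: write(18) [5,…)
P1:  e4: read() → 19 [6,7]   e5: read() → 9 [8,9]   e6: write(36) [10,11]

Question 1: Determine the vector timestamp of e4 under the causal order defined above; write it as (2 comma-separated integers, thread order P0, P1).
invoked at 1, e1 has no predecessors; its own P0 bump gives (1, 0)
invoked at 3, e2 merges VC(e1)=(1, 0) and bumps P0's slot → (2, 0)
invoked at 6, e4 merges VC(e2)=(2, 0) and bumps P1's slot → (2, 1)
invoked at 5, e3 merges VC(e2)=(2, 0) and bumps P0's slot → (3, 0)
invoked at 8, e5 merges VC(e4)=(2, 1) and bumps P1's slot → (2, 2)
invoked at 10, e6 merges VC(e5)=(2, 2) and bumps P1's slot → (2, 3)
target: VC(e4) = (2, 1)

(2, 1)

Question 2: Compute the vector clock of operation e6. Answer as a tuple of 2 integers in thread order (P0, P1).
no predecessors for e1 (invoked 1): P0 increments from zero → (1, 0)
from VC(e1)=(1, 0), e2 (invoked 3) maxes components and bumps P0 → (2, 0)
from VC(e2)=(2, 0), e4 (invoked 6) maxes components and bumps P1 → (2, 1)
from VC(e2)=(2, 0), e3 (invoked 5) maxes components and bumps P0 → (3, 0)
from VC(e4)=(2, 1), e5 (invoked 8) maxes components and bumps P1 → (2, 2)
from VC(e5)=(2, 2), e6 (invoked 10) maxes components and bumps P1 → (2, 3)
target: VC(e6) = (2, 3)

(2, 3)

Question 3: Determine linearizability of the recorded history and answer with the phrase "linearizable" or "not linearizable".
through event 8 a valid linearization exists; event 9 (e5 responding at time 9) ends that
the completed operations (4 total) allow one real-time order; the atomic register replay rejects it
no completion choice of the 1 pending operation (e3) rescues it — every subset was tried
one such order, e1, e2, e4, e5 (pending dropped), breaks at step 4 where e5 read() → 9 is illegal

not linearizable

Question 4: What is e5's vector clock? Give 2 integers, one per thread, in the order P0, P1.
VC(e1, invoked at 1): no causal predecessors; +1 on P0 → (1, 0)
e2 (invocation 3): componentwise max over VC(e1)=(1, 0), +1 at P0, giving (2, 0)
e4 (invocation 6): componentwise max over VC(e2)=(2, 0), +1 at P1, giving (2, 1)
e3 (invocation 5): componentwise max over VC(e2)=(2, 0), +1 at P0, giving (3, 0)
e5 (invocation 8): componentwise max over VC(e4)=(2, 1), +1 at P1, giving (2, 2)
e6 (invocation 10): componentwise max over VC(e5)=(2, 2), +1 at P1, giving (2, 3)
target: VC(e5) = (2, 2)

(2, 2)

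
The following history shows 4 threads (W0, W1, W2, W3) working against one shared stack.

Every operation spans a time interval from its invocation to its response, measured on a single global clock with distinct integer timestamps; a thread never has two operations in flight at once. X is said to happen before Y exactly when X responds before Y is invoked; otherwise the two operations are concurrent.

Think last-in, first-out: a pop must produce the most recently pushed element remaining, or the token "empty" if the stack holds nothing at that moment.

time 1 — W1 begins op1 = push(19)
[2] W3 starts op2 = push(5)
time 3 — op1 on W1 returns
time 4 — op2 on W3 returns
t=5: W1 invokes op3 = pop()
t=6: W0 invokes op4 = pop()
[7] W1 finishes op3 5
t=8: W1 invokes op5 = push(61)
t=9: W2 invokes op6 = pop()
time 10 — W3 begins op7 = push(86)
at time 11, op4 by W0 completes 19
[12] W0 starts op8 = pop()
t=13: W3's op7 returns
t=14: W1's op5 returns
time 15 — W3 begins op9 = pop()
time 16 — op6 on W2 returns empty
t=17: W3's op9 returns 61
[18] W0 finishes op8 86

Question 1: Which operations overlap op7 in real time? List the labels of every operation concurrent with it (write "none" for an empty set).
overlap test against op7 [10,13]: concurrent iff the interval meets 10..13
op1 [1,3]: before
op2 [2,4]: before
op3 [5,7]: before
op4 [6,11]: concurrent
op5 [8,14]: concurrent
op6 [9,16]: concurrent
op8 [12,18]: concurrent
op9 [15,17]: after

op4, op5, op6, op8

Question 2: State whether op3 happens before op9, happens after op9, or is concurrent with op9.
op3 spans [5,7], op9 spans [15,17]
resp(op3)=7 < inv(op9)=15

before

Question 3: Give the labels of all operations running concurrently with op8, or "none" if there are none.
op8 runs from 12 to 18; window-overlapping ops are concurrent
op1 [1,3]: before
op2 [2,4]: before
op3 [5,7]: before
op4 [6,11]: before
op5 [8,14]: concurrent
op6 [9,16]: concurrent
op7 [10,13]: concurrent
op9 [15,17]: concurrent

op5, op6, op7, op9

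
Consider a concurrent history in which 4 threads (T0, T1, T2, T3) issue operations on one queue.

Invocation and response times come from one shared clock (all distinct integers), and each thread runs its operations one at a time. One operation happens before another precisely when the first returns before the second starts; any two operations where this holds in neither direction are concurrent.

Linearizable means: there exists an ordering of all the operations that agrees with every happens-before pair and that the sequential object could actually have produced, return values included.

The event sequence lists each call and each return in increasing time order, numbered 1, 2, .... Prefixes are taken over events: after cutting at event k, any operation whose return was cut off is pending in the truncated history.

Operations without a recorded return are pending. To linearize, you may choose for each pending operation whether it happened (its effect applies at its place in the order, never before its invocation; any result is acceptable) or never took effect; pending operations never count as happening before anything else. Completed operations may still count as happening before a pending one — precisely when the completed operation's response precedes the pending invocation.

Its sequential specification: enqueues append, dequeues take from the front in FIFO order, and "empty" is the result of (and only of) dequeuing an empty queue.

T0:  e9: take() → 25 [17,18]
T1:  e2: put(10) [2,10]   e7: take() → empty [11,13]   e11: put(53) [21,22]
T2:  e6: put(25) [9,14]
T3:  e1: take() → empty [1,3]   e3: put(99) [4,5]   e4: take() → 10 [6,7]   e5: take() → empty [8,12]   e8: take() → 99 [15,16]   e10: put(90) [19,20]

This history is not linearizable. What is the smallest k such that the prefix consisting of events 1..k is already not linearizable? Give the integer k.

13

events 1..12 are linearizable, e.g. via e1, e2, e3, e4, e7, e5:
1. e1 take() → empty, leaving queue <>
2. e2 put(10), leaving queue <10>
3. e3 put(99), leaving queue <10,99>
4. e4 take() → 10, leaving queue <99>
5. e7 take() (pending, included), leaving queue <>
6. e5 take() → empty, leaving queue <>
with event 13 included (e7 responding at time 13), all real-time-consistent orders fail
every completion of the 1 pending operation (e6) was checked; none linearizes
one such order, e1, e2, e3, e4, e5, e7 (pending dropped), breaks at step 5 where e5 take() → empty is illegal
one such order, e1, e2, e3, e4, e7, e5 (pending dropped), breaks at step 5 where e7 take() → empty is illegal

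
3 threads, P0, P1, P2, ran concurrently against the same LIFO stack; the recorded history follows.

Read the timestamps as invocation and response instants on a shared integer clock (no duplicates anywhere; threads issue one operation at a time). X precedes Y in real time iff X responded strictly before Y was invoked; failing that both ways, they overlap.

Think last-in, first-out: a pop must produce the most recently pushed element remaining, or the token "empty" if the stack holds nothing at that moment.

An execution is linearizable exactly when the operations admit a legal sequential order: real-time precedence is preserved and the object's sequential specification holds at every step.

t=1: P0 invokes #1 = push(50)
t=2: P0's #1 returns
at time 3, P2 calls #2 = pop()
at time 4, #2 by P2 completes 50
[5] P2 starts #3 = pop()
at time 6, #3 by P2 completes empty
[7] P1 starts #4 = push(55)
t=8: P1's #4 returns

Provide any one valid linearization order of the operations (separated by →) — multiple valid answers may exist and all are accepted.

#1 → #2 → #3 → #4

after step 1 (#1 push(50)): stack <50>
after step 2 (#2 pop() → 50): stack <>
after step 3 (#3 pop() → empty): stack <>
after step 4 (#4 push(55)): stack <55>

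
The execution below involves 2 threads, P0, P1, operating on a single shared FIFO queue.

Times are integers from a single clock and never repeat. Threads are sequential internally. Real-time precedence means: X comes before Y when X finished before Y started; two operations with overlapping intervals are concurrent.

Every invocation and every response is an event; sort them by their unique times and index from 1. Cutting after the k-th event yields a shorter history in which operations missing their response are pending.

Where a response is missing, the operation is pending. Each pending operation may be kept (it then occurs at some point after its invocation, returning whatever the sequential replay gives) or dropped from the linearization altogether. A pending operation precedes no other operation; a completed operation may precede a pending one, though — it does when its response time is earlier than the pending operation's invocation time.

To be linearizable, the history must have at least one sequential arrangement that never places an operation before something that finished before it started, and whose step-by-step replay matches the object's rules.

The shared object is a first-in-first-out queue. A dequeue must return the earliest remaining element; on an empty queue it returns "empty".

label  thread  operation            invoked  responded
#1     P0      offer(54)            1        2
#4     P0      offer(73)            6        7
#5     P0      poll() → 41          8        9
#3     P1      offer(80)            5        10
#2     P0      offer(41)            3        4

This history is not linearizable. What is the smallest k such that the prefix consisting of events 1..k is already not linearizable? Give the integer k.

one valid order for events 1..8 is #1, #2, #3, #4:
1. #1 offer(54), leaving queue <54>
2. #2 offer(41), leaving queue <54,41>
3. #3 offer(80) (pending, included), leaving queue <54,41,80>
4. #4 offer(73), leaving queue <54,41,80,73>
at event 9 (#5's time-9 response) nothing linearizes any more
every completion of the 1 pending operation (#3) was checked; none linearizes
e.g. #1, #2, #4, #5 (pending dropped): illegal at step 4, since #5 poll() → 41 cannot apply there

9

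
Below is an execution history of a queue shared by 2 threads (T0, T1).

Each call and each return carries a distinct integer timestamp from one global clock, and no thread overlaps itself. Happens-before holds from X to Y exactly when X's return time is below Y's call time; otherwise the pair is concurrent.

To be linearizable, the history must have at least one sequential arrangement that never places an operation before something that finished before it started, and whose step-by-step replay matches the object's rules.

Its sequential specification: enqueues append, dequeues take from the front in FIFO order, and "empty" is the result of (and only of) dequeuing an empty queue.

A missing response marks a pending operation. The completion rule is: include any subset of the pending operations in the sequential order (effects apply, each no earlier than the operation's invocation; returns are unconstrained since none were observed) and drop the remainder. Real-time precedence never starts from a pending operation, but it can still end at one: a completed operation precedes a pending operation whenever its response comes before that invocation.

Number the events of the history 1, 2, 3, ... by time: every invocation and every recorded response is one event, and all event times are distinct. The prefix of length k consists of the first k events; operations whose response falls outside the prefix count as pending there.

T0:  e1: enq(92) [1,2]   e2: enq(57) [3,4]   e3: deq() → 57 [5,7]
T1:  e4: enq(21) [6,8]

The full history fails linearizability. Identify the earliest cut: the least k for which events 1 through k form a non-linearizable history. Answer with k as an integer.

events 1..6 are linearizable, e.g. via e1, e2:
1. e1 enq(92), leaving queue <92>
2. e2 enq(57), leaving queue <92,57>
event 7 — e3's response, time 7 — after it, nothing linearizes
no completion choice of the 1 pending operation (e4) rescues it — every subset was tried
sample order e1, e2, e3 (pending dropped) stalls at step 3 — e3 deq() → 57 has no legal effect

7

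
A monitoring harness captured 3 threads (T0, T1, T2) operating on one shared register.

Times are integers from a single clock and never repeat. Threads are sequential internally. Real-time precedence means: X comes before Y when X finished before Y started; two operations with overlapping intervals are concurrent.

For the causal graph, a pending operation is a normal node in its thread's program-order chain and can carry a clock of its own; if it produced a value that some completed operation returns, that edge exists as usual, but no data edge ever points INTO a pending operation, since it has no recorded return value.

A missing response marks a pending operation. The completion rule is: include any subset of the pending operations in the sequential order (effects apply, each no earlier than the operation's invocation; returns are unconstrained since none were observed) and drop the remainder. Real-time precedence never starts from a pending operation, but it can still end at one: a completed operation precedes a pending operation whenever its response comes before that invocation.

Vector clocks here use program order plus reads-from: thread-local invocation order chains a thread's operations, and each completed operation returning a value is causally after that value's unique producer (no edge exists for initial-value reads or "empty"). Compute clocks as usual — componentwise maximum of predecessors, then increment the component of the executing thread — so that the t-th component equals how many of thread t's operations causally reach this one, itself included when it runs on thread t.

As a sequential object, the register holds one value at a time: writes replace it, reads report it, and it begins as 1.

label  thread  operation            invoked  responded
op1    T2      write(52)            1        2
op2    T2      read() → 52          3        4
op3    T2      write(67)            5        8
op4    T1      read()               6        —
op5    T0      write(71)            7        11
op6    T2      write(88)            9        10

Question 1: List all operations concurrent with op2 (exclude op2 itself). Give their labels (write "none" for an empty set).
overlap test against op2 [3,4]: concurrent iff the interval meets 3..4
op1 [1,2]: before
op3 [5,8]: after
op4 [6,…): after
op5 [7,11]: after
op6 [9,10]: after

none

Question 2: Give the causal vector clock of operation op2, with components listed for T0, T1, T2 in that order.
VC(op1, invoked at 1): no causal predecessors; +1 on T2 → (0, 0, 1)
VC(op4, invoked at 6): no causal predecessors; +1 on T1 → (0, 1, 0)
VC(op5, invoked at 7): no causal predecessors; +1 on T0 → (1, 0, 0)
VC(op2, invoked at 3): max of VC(op1)=(0, 0, 1), then +1 on thread T2 → (0, 0, 2)
VC(op3, invoked at 5): max of VC(op2)=(0, 0, 2), then +1 on thread T2 → (0, 0, 3)
VC(op6, invoked at 9): max of VC(op3)=(0, 0, 3), then +1 on thread T2 → (0, 0, 4)
target: VC(op2) = (0, 0, 2)

(0, 0, 2)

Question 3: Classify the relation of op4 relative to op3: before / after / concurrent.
op4 spans [6,…), op3 spans [5,8]
the intervals overlap in both directions

concurrent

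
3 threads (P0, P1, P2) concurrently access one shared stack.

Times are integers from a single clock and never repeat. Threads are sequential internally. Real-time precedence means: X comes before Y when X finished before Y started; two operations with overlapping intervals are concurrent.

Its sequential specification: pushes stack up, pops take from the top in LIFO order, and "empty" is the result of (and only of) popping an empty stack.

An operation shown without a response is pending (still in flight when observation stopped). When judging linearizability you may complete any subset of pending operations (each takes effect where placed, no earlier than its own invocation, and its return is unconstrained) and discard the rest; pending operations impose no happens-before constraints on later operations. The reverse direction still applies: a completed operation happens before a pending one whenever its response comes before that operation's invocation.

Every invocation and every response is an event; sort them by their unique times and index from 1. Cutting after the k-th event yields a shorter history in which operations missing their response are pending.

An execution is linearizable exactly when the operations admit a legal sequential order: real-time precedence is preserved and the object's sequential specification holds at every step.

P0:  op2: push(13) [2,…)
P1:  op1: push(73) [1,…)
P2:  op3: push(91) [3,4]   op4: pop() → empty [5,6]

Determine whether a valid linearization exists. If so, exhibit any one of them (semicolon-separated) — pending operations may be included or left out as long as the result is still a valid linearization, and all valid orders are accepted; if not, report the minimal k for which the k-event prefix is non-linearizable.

prefix check: 1..5 passes, 1..6 fails once op4's time-6 response joins
the sole real-time-consistent order of 2 completed operations fails the stack replay
no completion choice of the 2 pending operations (op1, op2) rescues it — every subset was tried
e.g. op3, op4 (pending dropped): illegal at step 2, since op4 pop() → empty cannot apply there

not linearizable — minimal violating prefix: 6 events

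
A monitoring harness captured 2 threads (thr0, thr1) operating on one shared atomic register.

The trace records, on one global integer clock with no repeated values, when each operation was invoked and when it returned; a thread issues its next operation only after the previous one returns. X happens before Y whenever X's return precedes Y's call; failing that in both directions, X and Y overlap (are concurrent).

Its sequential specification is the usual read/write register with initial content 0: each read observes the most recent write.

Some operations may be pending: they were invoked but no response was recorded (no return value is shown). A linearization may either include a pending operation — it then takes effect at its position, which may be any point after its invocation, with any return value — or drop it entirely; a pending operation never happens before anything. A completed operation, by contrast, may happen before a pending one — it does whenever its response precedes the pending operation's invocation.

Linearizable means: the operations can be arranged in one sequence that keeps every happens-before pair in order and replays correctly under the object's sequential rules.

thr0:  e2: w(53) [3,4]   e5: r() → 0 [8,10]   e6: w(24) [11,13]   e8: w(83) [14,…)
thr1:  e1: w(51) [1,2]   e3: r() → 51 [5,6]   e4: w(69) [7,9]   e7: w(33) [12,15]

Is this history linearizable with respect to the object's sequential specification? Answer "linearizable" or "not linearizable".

not linearizable

cut after 5 events: linearizable; cut after 6 events (e3 responds, time 6): not linearizable
a single order respects real time; the 3 completed atomic register operations fail replay along it
take e1, e2, e3: step 3 already fails, because e3 r() → 51 cannot occur there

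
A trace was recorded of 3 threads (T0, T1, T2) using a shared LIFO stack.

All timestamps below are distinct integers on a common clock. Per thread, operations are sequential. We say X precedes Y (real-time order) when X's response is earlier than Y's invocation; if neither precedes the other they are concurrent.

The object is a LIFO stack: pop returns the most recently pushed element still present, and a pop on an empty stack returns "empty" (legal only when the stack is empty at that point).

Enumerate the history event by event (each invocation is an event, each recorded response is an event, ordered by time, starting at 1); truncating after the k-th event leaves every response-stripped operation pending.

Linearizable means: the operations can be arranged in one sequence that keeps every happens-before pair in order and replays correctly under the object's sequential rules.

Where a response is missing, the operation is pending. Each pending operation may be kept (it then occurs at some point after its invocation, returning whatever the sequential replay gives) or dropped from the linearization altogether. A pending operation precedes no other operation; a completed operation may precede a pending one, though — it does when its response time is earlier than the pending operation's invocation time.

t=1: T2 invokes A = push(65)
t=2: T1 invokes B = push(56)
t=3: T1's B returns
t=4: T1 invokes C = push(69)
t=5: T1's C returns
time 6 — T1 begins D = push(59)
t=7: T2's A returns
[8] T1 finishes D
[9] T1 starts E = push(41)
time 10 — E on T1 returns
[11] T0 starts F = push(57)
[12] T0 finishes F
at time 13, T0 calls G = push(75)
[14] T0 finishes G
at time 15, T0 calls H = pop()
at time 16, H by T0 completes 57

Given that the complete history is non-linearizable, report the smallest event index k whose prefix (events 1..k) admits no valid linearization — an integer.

events 1..15 are still linearizable — one witness is A, B, C, D, E, F, G:
1. A push(65), leaving stack <65>
2. B push(56), leaving stack <65,56>
3. C push(69), leaving stack <65,56,69>
4. D push(59), leaving stack <65,56,69,59>
5. E push(41), leaving stack <65,56,69,59,41>
6. F push(57), leaving stack <65,56,69,59,41,57>
7. G push(75), leaving stack <65,56,69,59,41,57,75>
include event 16 — H responding at 16 — and every candidate order breaks
one such order, A, B, C, D, E, F, G, H, breaks at step 8 where H pop() → 57 is illegal
one such order, B, A, C, D, E, F, G, H, breaks at step 8 where H pop() → 57 is illegal

16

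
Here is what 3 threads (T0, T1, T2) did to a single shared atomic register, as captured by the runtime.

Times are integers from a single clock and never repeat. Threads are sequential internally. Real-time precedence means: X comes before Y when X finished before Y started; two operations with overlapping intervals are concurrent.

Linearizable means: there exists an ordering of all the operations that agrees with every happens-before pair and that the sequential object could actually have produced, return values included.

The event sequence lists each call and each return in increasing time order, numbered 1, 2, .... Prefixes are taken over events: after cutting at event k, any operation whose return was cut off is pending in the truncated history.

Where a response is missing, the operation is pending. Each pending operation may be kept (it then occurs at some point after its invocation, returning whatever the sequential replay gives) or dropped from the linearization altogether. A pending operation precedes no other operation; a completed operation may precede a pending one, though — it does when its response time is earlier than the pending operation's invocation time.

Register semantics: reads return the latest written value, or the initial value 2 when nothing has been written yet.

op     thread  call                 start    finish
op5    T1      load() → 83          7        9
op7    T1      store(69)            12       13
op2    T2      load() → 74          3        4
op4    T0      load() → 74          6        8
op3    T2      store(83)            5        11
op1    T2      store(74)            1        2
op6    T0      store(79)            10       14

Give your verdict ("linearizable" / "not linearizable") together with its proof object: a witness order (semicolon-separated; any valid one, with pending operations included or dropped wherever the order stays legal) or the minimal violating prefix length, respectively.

after step 1 (op1 store(74)): value 74
after step 2 (op2 load() → 74): value 74
after step 3 (op4 load() → 74): value 74
after step 4 (op3 store(83)): value 83
after step 5 (op5 load() → 83): value 83
after step 6 (op6 store(79)): value 79
after step 7 (op7 store(69)): value 69

linearizable — witness: op1; op2; op4; op3; op5; op6; op7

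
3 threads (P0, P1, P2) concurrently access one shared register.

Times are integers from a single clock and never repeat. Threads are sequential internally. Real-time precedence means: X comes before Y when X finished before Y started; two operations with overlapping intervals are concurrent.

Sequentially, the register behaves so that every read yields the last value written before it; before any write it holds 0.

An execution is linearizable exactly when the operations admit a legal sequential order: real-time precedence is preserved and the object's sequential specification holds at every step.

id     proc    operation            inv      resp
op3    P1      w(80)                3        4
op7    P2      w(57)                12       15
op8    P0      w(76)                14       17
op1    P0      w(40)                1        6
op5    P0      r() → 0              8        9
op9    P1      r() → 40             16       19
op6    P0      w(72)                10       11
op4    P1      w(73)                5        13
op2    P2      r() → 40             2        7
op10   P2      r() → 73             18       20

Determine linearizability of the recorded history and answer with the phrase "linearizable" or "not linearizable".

not linearizable

events 1..8 are fine; event 9 — the response of op5 at time 9 — makes the prefix non-linearizable
the 4 completed operations admit 6 real-time orders; each fails the register replay
no escape via the 1 pending operation (op4): every completion choice fails
take op1, op2, op3, op5 (pending dropped): step 4 already fails, because op5 r() → 0 cannot occur there
take op1, op3, op2, op5 (pending dropped): step 3 already fails, because op2 r() → 40 cannot occur there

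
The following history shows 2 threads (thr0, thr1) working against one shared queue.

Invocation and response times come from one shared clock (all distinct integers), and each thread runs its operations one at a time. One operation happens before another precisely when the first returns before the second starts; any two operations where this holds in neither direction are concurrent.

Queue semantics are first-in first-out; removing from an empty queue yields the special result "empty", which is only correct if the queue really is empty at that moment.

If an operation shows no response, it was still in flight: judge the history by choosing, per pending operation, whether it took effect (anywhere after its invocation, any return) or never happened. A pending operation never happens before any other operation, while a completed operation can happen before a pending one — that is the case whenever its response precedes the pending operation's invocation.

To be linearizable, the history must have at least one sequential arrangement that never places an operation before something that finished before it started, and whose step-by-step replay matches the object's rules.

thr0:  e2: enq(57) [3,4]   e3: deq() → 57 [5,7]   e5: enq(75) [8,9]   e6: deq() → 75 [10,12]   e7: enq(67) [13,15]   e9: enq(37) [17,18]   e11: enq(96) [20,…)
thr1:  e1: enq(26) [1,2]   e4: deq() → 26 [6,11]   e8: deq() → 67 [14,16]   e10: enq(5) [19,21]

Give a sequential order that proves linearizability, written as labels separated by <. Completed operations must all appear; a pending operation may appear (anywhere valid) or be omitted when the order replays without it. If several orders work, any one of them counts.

step 1: e1 enq(26) — queue <26>
step 2: e2 enq(57) — queue <26,57>
step 3: e4 deq() → 26 — queue <57>
step 4: e3 deq() → 57 — queue <>
step 5: e5 enq(75) — queue <75>
step 6: e6 deq() → 75 — queue <>
step 7: e7 enq(67) — queue <67>
step 8: e8 deq() → 67 — queue <>
step 9: e9 enq(37) — queue <37>
step 10: e10 enq(5) — queue <37,5>

e1 < e2 < e4 < e3 < e5 < e6 < e7 < e8 < e9 < e10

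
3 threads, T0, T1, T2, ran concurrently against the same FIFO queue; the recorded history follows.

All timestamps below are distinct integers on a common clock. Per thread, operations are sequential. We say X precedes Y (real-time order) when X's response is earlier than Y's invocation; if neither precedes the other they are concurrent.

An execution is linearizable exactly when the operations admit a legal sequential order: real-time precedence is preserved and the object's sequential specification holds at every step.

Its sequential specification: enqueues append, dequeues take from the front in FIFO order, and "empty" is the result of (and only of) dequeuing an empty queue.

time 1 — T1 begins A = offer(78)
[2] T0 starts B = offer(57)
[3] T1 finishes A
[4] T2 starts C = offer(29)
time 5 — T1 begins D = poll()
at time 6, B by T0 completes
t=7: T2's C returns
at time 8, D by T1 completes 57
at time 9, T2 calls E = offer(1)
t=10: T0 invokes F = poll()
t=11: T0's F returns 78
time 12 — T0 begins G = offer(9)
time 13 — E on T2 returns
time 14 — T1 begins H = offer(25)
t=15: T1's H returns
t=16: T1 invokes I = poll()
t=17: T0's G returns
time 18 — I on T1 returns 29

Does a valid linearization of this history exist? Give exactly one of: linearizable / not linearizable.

a witness: B, A, C, D, E, F, G, H, I
step 1: B offer(57) — queue <57>
step 2: A offer(78) — queue <57,78>
step 3: C offer(29) — queue <57,78,29>
step 4: D poll() → 57 — queue <78,29>
step 5: E offer(1) — queue <78,29,1>
step 6: F poll() → 78 — queue <29,1>
step 7: G offer(9) — queue <29,1,9>
step 8: H offer(25) — queue <29,1,9,25>
step 9: I poll() → 29 — queue <1,9,25>

linearizable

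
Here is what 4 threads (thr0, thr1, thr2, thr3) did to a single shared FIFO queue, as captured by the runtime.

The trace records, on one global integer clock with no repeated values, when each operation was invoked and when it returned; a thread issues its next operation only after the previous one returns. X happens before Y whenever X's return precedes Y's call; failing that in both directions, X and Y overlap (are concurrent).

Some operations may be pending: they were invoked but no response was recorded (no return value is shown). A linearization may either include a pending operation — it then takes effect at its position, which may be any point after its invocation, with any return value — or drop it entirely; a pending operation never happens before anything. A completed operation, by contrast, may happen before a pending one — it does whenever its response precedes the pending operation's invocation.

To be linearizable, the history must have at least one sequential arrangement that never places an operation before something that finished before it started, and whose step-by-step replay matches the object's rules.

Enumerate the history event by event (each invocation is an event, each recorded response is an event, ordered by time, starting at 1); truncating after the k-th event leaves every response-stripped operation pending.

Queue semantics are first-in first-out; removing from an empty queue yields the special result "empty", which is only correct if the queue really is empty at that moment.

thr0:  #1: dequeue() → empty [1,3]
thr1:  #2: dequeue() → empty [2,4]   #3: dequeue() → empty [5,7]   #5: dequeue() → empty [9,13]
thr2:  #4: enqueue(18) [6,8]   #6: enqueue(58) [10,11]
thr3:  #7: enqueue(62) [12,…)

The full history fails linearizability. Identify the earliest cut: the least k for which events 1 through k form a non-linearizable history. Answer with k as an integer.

events 1..12 are still linearizable — one witness is #1, #2, #3, #4, #5, #6:
step 1: #1 dequeue() → empty — queue <>
step 2: #2 dequeue() → empty — queue <>
step 3: #3 dequeue() → empty — queue <>
step 4: #4 enqueue(18) — queue <18>
step 5: #5 dequeue() (pending, included) — queue <>
step 6: #6 enqueue(58) — queue <58>
include event 13 — #5 responding at 13 — and every candidate order breaks
no completion choice of the 1 pending operation (#7) rescues it — every subset was tried
take #1, #2, #3, #4, #5, #6 (pending dropped): step 5 already fails, because #5 dequeue() → empty cannot occur there
take #1, #2, #3, #4, #6, #5 (pending dropped): step 6 already fails, because #5 dequeue() → empty cannot occur there

13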